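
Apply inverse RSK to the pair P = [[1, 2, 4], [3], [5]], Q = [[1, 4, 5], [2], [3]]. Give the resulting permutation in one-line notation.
Reverse RSK: for i = n, n-1, ..., 1, locate i in Q, remove the corresponding corner cell from P, and reverse-bump its entry up through P; the value ejected from row 1 is w(i).

So w = 5 3 1 2 4.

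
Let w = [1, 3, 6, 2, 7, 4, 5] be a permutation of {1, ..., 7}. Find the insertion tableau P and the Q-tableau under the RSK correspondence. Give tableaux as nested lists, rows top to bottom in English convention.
Insert each entry of the permutation into P by Schensted row insertion, recording in Q the position of each new cell.

Insert 1: appended to row 1. P = [[1]], Q = [[1]].
Insert 3: appended to row 1. P = [[1, 3]], Q = [[1, 2]].
Insert 6: appended to row 1. P = [[1, 3, 6]], Q = [[1, 2, 3]].
Insert 2: 2 bumps 3 from row 1; 3 starts row 2. P = [[1, 2, 6], [3]], Q = [[1, 2, 3], [4]].
Insert 7: appended to row 1. P = [[1, 2, 6, 7], [3]], Q = [[1, 2, 3, 5], [4]].
Insert 4: 4 bumps 6 from row 1; 6 appends to row 2. P = [[1, 2, 4, 7], [3, 6]], Q = [[1, 2, 3, 5], [4, 6]].
Insert 5: 5 bumps 7 from row 1; 7 appends to row 2. P = [[1, 2, 4, 5], [3, 6, 7]], Q = [[1, 2, 3, 5], [4, 6, 7]].

So P = [[1, 2, 4, 5], [3, 6, 7]], Q = [[1, 2, 3, 5], [4, 6, 7]].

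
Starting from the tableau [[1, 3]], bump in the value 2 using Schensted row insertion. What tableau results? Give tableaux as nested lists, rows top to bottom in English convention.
[[1, 2], [3]]

In row 1, 2 replaces 3 (the leftmost entry greater than 2); 3 is bumped to row 2. 3 starts a new row 2. The new tableau is [[1, 2], [3]].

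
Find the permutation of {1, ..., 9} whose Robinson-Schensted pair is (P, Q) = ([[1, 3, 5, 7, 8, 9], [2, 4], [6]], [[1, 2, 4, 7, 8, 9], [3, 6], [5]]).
Reverse RSK: for i = n, n-1, ..., 1, locate i in Q, remove the corresponding corner cell from P, and reverse-bump its entry up through P; the value ejected from row 1 is w(i).

So w = 2 6 4 5 1 3 7 8 9.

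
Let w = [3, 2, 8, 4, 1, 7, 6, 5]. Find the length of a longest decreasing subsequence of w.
4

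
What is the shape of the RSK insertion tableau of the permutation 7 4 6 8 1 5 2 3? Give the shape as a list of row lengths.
[3, 3, 1, 1]

Row-insert each entry into an empty tableau.

After inserting 7: P = [[7]].
After inserting 4: P = [[4], [7]].
After inserting 6: P = [[4, 6], [7]].
After inserting 8: P = [[4, 6, 8], [7]].
After inserting 1: P = [[1, 6, 8], [4], [7]].
After inserting 5: P = [[1, 5, 8], [4, 6], [7]].
After inserting 2: P = [[1, 2, 8], [4, 5], [6], [7]].
After inserting 3: P = [[1, 2, 3], [4, 5, 8], [6], [7]].

The final insertion tableau P = [[1, 2, 3], [4, 5, 8], [6], [7]] has shape [3, 3, 1, 1].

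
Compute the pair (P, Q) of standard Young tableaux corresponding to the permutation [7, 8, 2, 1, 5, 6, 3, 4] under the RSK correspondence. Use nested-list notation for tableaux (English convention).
P = [[1, 3, 4], [2, 5, 6], [7, 8]], Q = [[1, 2, 6], [3, 5, 8], [4, 7]]

Insert each entry of the permutation into P by Schensted row insertion, recording in Q the position of each new cell.

After inserting 7: P = [[7]].
After inserting 8: P = [[7, 8]].
After inserting 2: P = [[2, 8], [7]].
After inserting 1: P = [[1, 8], [2], [7]].
After inserting 5: P = [[1, 5], [2, 8], [7]].
After inserting 6: P = [[1, 5, 6], [2, 8], [7]].
After inserting 3: P = [[1, 3, 6], [2, 5], [7, 8]].
After inserting 4: P = [[1, 3, 4], [2, 5, 6], [7, 8]].

So P = [[1, 3, 4], [2, 5, 6], [7, 8]], Q = [[1, 2, 6], [3, 5, 8], [4, 7]].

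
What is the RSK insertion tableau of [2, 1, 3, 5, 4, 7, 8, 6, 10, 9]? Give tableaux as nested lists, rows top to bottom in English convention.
Insert 2: appended to row 1. P = [[2]].
Insert 1: 1 bumps 2 from row 1; 2 starts row 2. P = [[1], [2]].
Insert 3: appended to row 1. P = [[1, 3], [2]].
Insert 5: appended to row 1. P = [[1, 3, 5], [2]].
Insert 4: 4 bumps 5 from row 1; 5 appends to row 2. P = [[1, 3, 4], [2, 5]].
Insert 7: appended to row 1. P = [[1, 3, 4, 7], [2, 5]].
Insert 8: appended to row 1. P = [[1, 3, 4, 7, 8], [2, 5]].
Insert 6: 6 bumps 7 from row 1; 7 appends to row 2. P = [[1, 3, 4, 6, 8], [2, 5, 7]].
Insert 10: appended to row 1. P = [[1, 3, 4, 6, 8, 10], [2, 5, 7]].
Insert 9: 9 bumps 10 from row 1; 10 appends to row 2. P = [[1, 3, 4, 6, 8, 9], [2, 5, 7, 10]].

So P = [[1, 3, 4, 6, 8, 9], [2, 5, 7, 10]].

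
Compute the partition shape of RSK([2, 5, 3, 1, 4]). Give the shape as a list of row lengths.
[3, 1, 1]

Row-insert each entry into an empty tableau.

After inserting 2: P = [[2]].
After inserting 5: P = [[2, 5]].
After inserting 3: P = [[2, 3], [5]].
After inserting 1: P = [[1, 3], [2], [5]].
After inserting 4: P = [[1, 3, 4], [2], [5]].

The final insertion tableau P = [[1, 3, 4], [2], [5]] has shape [3, 1, 1].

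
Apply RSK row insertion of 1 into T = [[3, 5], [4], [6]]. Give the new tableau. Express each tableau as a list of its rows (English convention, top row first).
In row 1, 1 replaces 3 (the leftmost entry greater than 1); 3 is bumped to row 2. In row 2, 3 replaces 4 (the leftmost entry greater than 3); 4 is bumped to row 3. In row 3, 4 replaces 6 (the leftmost entry greater than 4); 6 is bumped to row 4. 6 starts a new row 4. The new tableau is [[1, 5], [3], [4], [6]].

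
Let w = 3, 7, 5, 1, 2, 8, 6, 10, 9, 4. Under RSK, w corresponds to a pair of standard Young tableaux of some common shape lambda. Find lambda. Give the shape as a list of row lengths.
[4, 4, 2]

Row-insert each entry into an empty tableau.

After inserting 3: P = [[3]].
After inserting 7: P = [[3, 7]].
After inserting 5: P = [[3, 5], [7]].
After inserting 1: P = [[1, 5], [3], [7]].
After inserting 2: P = [[1, 2], [3, 5], [7]].
After inserting 8: P = [[1, 2, 8], [3, 5], [7]].
After inserting 6: P = [[1, 2, 6], [3, 5, 8], [7]].
After inserting 10: P = [[1, 2, 6, 10], [3, 5, 8], [7]].
After inserting 9: P = [[1, 2, 6, 9], [3, 5, 8, 10], [7]].
After inserting 4: P = [[1, 2, 4, 9], [3, 5, 6, 10], [7, 8]].

The final insertion tableau P = [[1, 2, 4, 9], [3, 5, 6, 10], [7, 8]] has shape [4, 4, 2].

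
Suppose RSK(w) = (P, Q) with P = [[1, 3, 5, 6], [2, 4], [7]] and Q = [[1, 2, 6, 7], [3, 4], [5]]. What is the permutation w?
2 7 1 4 3 5 6

Reverse RSK: for i = n, n-1, ..., 1, locate i in Q, remove the corresponding corner cell from P, and reverse-bump its entry up through P; the value ejected from row 1 is w(i).

So w = 2 7 1 4 3 5 6.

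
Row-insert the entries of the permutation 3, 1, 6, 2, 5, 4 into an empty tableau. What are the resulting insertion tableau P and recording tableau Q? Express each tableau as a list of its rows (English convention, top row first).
Insert each entry of the permutation into P by Schensted row insertion, recording in Q the position of each new cell.

Insert 3: appended to row 1. P = [[3]].
Insert 1: 1 bumps 3 from row 1; 3 starts row 2. P = [[1], [3]].
Insert 6: appended to row 1. P = [[1, 6], [3]].
Insert 2: 2 bumps 6 from row 1; 6 appends to row 2. P = [[1, 2], [3, 6]].
Insert 5: appended to row 1. P = [[1, 2, 5], [3, 6]].
Insert 4: 4 bumps 5 from row 1; 5 bumps 6 from row 2; 6 starts row 3. P = [[1, 2, 4], [3, 5], [6]].

So P = [[1, 2, 4], [3, 5], [6]], Q = [[1, 3, 5], [2, 4], [6]].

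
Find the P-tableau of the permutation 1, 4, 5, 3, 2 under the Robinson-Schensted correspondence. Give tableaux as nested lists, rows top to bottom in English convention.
Insert 1: appended to row 1. P = [[1]].
Insert 4: appended to row 1. P = [[1, 4]].
Insert 5: appended to row 1. P = [[1, 4, 5]].
Insert 3: 3 bumps 4 from row 1; 4 starts row 2. P = [[1, 3, 5], [4]].
Insert 2: 2 bumps 3 from row 1; 3 bumps 4 from row 2; 4 starts row 3. P = [[1, 2, 5], [3], [4]].

So P = [[1, 2, 5], [3], [4]].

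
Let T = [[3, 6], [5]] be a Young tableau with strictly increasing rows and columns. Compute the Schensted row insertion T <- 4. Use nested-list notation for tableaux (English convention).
In row 1, 4 replaces 6 (the leftmost entry greater than 4); 6 is bumped to row 2. 6 is appended to row 2. The new tableau is [[3, 4], [5, 6]].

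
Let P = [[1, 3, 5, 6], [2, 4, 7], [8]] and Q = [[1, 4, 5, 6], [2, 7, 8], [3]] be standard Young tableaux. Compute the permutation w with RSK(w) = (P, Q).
8 2 1 4 5 7 3 6

Reverse the RSK construction: for i from n down to 1, find the cell of Q containing i, remove the entry at that cell from P, and reverse-bump it up through P; the value ejected from row 1 is w(i).

Step i=8: Q has 8 at row 2, column 3; remove 7 from row 2 of P and reverse-bump: 7 enters row 1 and ejects 6. So w(8) = 6. P is now [[1, 3, 5, 7], [2, 4], [8]].
Step i=7: Q has 7 at row 2, column 2; remove 4 from row 2 of P and reverse-bump: 4 enters row 1 and ejects 3. So w(7) = 3. P is now [[1, 4, 5, 7], [2], [8]].
Step i=6: Q has 6 at row 1, column 4; remove that cell from P, ejecting 7. So w(6) = 7. P is now [[1, 4, 5], [2], [8]].
Step i=5: Q has 5 at row 1, column 3; remove that cell from P, ejecting 5. So w(5) = 5. P is now [[1, 4], [2], [8]].
Step i=4: Q has 4 at row 1, column 2; remove that cell from P, ejecting 4. So w(4) = 4. P is now [[1], [2], [8]].
Step i=3: Q has 3 at row 3, column 1; remove 8 from row 3 of P and reverse-bump: 8 enters row 2 and ejects 2; 2 enters row 1 and ejects 1. So w(3) = 1. P is now [[2], [8]].
Step i=2: Q has 2 at row 2, column 1; remove 8 from row 2 of P and reverse-bump: 8 enters row 1 and ejects 2. So w(2) = 2. P is now [[8]].
Step i=1: Q has 1 at row 1, column 1; remove that cell from P, ejecting 8. So w(1) = 8. P is now [].

So w = 8 2 1 4 5 7 3 6.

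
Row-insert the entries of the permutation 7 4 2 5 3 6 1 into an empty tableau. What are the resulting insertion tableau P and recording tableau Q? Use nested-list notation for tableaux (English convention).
Insert each entry of the permutation into P by Schensted row insertion, recording in Q the position of each new cell.

After inserting 7: P = [[7]].
After inserting 4: P = [[4], [7]].
After inserting 2: P = [[2], [4], [7]].
After inserting 5: P = [[2, 5], [4], [7]].
After inserting 3: P = [[2, 3], [4, 5], [7]].
After inserting 6: P = [[2, 3, 6], [4, 5], [7]].
After inserting 1: P = [[1, 3, 6], [2, 5], [4], [7]].

So P = [[1, 3, 6], [2, 5], [4], [7]], Q = [[1, 4, 6], [2, 5], [3], [7]].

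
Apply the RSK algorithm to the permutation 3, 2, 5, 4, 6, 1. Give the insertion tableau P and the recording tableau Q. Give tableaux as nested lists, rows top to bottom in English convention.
P = [[1, 4, 6], [2, 5], [3]], Q = [[1, 3, 5], [2, 4], [6]]

Insert each entry of the permutation into P by Schensted row insertion, recording in Q the position of each new cell.

Insert 3: appended to row 1. P = [[3]].
Insert 2: 2 bumps 3 from row 1; 3 starts row 2. P = [[2], [3]].
Insert 5: appended to row 1. P = [[2, 5], [3]].
Insert 4: 4 bumps 5 from row 1; 5 appends to row 2. P = [[2, 4], [3, 5]].
Insert 6: appended to row 1. P = [[2, 4, 6], [3, 5]].
Insert 1: 1 bumps 2 from row 1; 2 bumps 3 from row 2; 3 starts row 3. P = [[1, 4, 6], [2, 5], [3]].

So P = [[1, 4, 6], [2, 5], [3]], Q = [[1, 3, 5], [2, 4], [6]].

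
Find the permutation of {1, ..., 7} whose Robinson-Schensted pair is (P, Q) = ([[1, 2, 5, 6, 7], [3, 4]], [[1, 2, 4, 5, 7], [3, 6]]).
Reverse RSK: for i = n, n-1, ..., 1, locate i in Q, remove the corresponding corner cell from P, and reverse-bump its entry up through P; the value ejected from row 1 is w(i).

So w = 3 4 1 5 6 2 7.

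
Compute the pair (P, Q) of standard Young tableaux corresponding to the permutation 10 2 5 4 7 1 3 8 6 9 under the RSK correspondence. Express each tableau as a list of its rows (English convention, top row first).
P = [[1, 3, 6, 8, 9], [2, 4, 7], [5], [10]], Q = [[1, 3, 5, 8, 10], [2, 7, 9], [4], [6]]

Insert each entry of the permutation into P by Schensted row insertion, recording in Q the position of each new cell.

Insert 10: appended to row 1. P = [[10]], Q = [[1]].
Insert 2: 2 bumps 10 from row 1; 10 starts row 2. P = [[2], [10]], Q = [[1], [2]].
Insert 5: appended to row 1. P = [[2, 5], [10]], Q = [[1, 3], [2]].
Insert 4: 4 bumps 5 from row 1; 5 bumps 10 from row 2; 10 starts row 3. P = [[2, 4], [5], [10]], Q = [[1, 3], [2], [4]].
Insert 7: appended to row 1. P = [[2, 4, 7], [5], [10]], Q = [[1, 3, 5], [2], [4]].
Insert 1: 1 bumps 2 from row 1; 2 bumps 5 from row 2; 5 bumps 10 from row 3; 10 starts row 4. P = [[1, 4, 7], [2], [5], [10]], Q = [[1, 3, 5], [2], [4], [6]].
Insert 3: 3 bumps 4 from row 1; 4 appends to row 2. P = [[1, 3, 7], [2, 4], [5], [10]], Q = [[1, 3, 5], [2, 7], [4], [6]].
Insert 8: appended to row 1. P = [[1, 3, 7, 8], [2, 4], [5], [10]], Q = [[1, 3, 5, 8], [2, 7], [4], [6]].
Insert 6: 6 bumps 7 from row 1; 7 appends to row 2. P = [[1, 3, 6, 8], [2, 4, 7], [5], [10]], Q = [[1, 3, 5, 8], [2, 7, 9], [4], [6]].
Insert 9: appended to row 1. P = [[1, 3, 6, 8, 9], [2, 4, 7], [5], [10]], Q = [[1, 3, 5, 8, 10], [2, 7, 9], [4], [6]].

So P = [[1, 3, 6, 8, 9], [2, 4, 7], [5], [10]], Q = [[1, 3, 5, 8, 10], [2, 7, 9], [4], [6]].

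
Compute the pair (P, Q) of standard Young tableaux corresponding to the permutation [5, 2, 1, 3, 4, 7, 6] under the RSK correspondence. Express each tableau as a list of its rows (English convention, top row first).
Insert each entry of the permutation into P by Schensted row insertion, recording in Q the position of each new cell.

Insert 5: appended to row 1. P = [[5]].
Insert 2: 2 bumps 5 from row 1; 5 starts row 2. P = [[2], [5]].
Insert 1: 1 bumps 2 from row 1; 2 bumps 5 from row 2; 5 starts row 3. P = [[1], [2], [5]].
Insert 3: appended to row 1. P = [[1, 3], [2], [5]].
Insert 4: appended to row 1. P = [[1, 3, 4], [2], [5]].
Insert 7: appended to row 1. P = [[1, 3, 4, 7], [2], [5]].
Insert 6: 6 bumps 7 from row 1; 7 appends to row 2. P = [[1, 3, 4, 6], [2, 7], [5]].

So P = [[1, 3, 4, 6], [2, 7], [5]], Q = [[1, 4, 5, 6], [2, 7], [3]].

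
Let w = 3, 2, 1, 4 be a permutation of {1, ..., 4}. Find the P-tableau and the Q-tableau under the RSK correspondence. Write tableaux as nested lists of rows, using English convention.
Insert each entry of the permutation into P by Schensted row insertion, recording in Q the position of each new cell.

Insert 3: appended to row 1. P = [[3]].
Insert 2: 2 bumps 3 from row 1; 3 starts row 2. P = [[2], [3]].
Insert 1: 1 bumps 2 from row 1; 2 bumps 3 from row 2; 3 starts row 3. P = [[1], [2], [3]].
Insert 4: appended to row 1. P = [[1, 4], [2], [3]].

So P = [[1, 4], [2], [3]], Q = [[1, 4], [2], [3]].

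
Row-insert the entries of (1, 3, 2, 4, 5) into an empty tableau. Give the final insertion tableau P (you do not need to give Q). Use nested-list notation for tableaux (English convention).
Insert 1: appended to row 1. P = [[1]].
Insert 3: appended to row 1. P = [[1, 3]].
Insert 2: 2 bumps 3 from row 1; 3 starts row 2. P = [[1, 2], [3]].
Insert 4: appended to row 1. P = [[1, 2, 4], [3]].
Insert 5: appended to row 1. P = [[1, 2, 4, 5], [3]].

So P = [[1, 2, 4, 5], [3]].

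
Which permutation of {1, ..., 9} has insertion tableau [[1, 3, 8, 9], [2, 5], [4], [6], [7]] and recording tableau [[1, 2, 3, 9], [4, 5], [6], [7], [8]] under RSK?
Reverse the RSK construction: for i from n down to 1, find the cell of Q containing i, remove the entry at that cell from P, and reverse-bump it up through P; the value ejected from row 1 is w(i).

Step i=9: Q has 9 at row 1, column 4; remove that cell from P, ejecting 9. So w(9) = 9. P is now [[1, 3, 8], [2, 5], [4], [6], [7]].
Step i=8: Q has 8 at row 5, column 1; remove 7 from row 5 of P and reverse-bump: 7 enters row 4 and ejects 6; 6 enters row 3 and ejects 4; 4 enters row 2 and ejects 2; 2 enters row 1 and ejects 1. So w(8) = 1. P is now [[2, 3, 8], [4, 5], [6], [7]].
Step i=7: Q has 7 at row 4, column 1; remove 7 from row 4 of P and reverse-bump: 7 enters row 3 and ejects 6; 6 enters row 2 and ejects 5; 5 enters row 1 and ejects 3. So w(7) = 3. P is now [[2, 5, 8], [4, 6], [7]].
Step i=6: Q has 6 at row 3, column 1; remove 7 from row 3 of P and reverse-bump: 7 enters row 2 and ejects 6; 6 enters row 1 and ejects 5. So w(6) = 5. P is now [[2, 6, 8], [4, 7]].
Step i=5: Q has 5 at row 2, column 2; remove 7 from row 2 of P and reverse-bump: 7 enters row 1 and ejects 6. So w(5) = 6. P is now [[2, 7, 8], [4]].
Step i=4: Q has 4 at row 2, column 1; remove 4 from row 2 of P and reverse-bump: 4 enters row 1 and ejects 2. So w(4) = 2. P is now [[4, 7, 8]].
Step i=3: Q has 3 at row 1, column 3; remove that cell from P, ejecting 8. So w(3) = 8. P is now [[4, 7]].
Step i=2: Q has 2 at row 1, column 2; remove that cell from P, ejecting 7. So w(2) = 7. P is now [[4]].
Step i=1: Q has 1 at row 1, column 1; remove that cell from P, ejecting 4. So w(1) = 4. P is now [].

So w = 4 7 8 2 6 5 3 1 9.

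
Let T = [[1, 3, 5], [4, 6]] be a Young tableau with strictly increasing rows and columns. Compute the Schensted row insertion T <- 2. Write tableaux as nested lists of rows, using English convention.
In row 1, 2 replaces 3 (the leftmost entry greater than 2); 3 is bumped to row 2. In row 2, 3 replaces 4 (the leftmost entry greater than 3); 4 is bumped to row 3. 4 starts a new row 3. The new tableau is [[1, 2, 5], [3, 6], [4]].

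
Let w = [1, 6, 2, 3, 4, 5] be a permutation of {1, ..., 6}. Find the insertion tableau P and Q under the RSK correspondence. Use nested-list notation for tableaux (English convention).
P = [[1, 2, 3, 4, 5], [6]], Q = [[1, 2, 4, 5, 6], [3]]

Insert each entry of the permutation into P by Schensted row insertion, recording in Q the position of each new cell.

Insert 1: appended to row 1. P = [[1]].
Insert 6: appended to row 1. P = [[1, 6]].
Insert 2: 2 bumps 6 from row 1; 6 starts row 2. P = [[1, 2], [6]].
Insert 3: appended to row 1. P = [[1, 2, 3], [6]].
Insert 4: appended to row 1. P = [[1, 2, 3, 4], [6]].
Insert 5: appended to row 1. P = [[1, 2, 3, 4, 5], [6]].

So P = [[1, 2, 3, 4, 5], [6]], Q = [[1, 2, 4, 5, 6], [3]].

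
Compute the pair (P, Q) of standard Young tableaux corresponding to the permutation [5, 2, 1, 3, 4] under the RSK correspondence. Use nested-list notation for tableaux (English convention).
Insert each entry of the permutation into P by Schensted row insertion, recording in Q the position of each new cell.

Insert 5: appended to row 1. P = [[5]], Q = [[1]].
Insert 2: 2 bumps 5 from row 1; 5 starts row 2. P = [[2], [5]], Q = [[1], [2]].
Insert 1: 1 bumps 2 from row 1; 2 bumps 5 from row 2; 5 starts row 3. P = [[1], [2], [5]], Q = [[1], [2], [3]].
Insert 3: appended to row 1. P = [[1, 3], [2], [5]], Q = [[1, 4], [2], [3]].
Insert 4: appended to row 1. P = [[1, 3, 4], [2], [5]], Q = [[1, 4, 5], [2], [3]].

So P = [[1, 3, 4], [2], [5]], Q = [[1, 4, 5], [2], [3]].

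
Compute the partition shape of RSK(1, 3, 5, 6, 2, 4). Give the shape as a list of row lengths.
Row-insert each entry into an empty tableau.

After inserting 1: P = [[1]].
After inserting 3: P = [[1, 3]].
After inserting 5: P = [[1, 3, 5]].
After inserting 6: P = [[1, 3, 5, 6]].
After inserting 2: P = [[1, 2, 5, 6], [3]].
After inserting 4: P = [[1, 2, 4, 6], [3, 5]].

The final insertion tableau P = [[1, 2, 4, 6], [3, 5]] has shape [4, 2].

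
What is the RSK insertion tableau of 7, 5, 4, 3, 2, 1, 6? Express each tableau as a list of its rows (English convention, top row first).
Insert 7: appended to row 1. P = [[7]].
Insert 5: 5 bumps 7 from row 1; 7 starts row 2. P = [[5], [7]].
Insert 4: 4 bumps 5 from row 1; 5 bumps 7 from row 2; 7 starts row 3. P = [[4], [5], [7]].
Insert 3: 3 bumps 4 from row 1; 4 bumps 5 from row 2; 5 bumps 7 from row 3; 7 starts row 4. P = [[3], [4], [5], [7]].
Insert 2: 2 bumps 3 from row 1; 3 bumps 4 from row 2; 4 bumps 5 from row 3; 5 bumps 7 from row 4; 7 starts row 5. P = [[2], [3], [4], [5], [7]].
Insert 1: 1 bumps 2 from row 1; 2 bumps 3 from row 2; 3 bumps 4 from row 3; 4 bumps 5 from row 4; 5 bumps 7 from row 5; 7 starts row 6. P = [[1], [2], [3], [4], [5], [7]].
Insert 6: appended to row 1. P = [[1, 6], [2], [3], [4], [5], [7]].

So P = [[1, 6], [2], [3], [4], [5], [7]].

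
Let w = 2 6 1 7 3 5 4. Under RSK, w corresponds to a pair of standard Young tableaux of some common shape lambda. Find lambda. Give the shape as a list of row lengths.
[3, 3, 1]

Row-insert each entry into an empty tableau.

After inserting 2: P = [[2]].
After inserting 6: P = [[2, 6]].
After inserting 1: P = [[1, 6], [2]].
After inserting 7: P = [[1, 6, 7], [2]].
After inserting 3: P = [[1, 3, 7], [2, 6]].
After inserting 5: P = [[1, 3, 5], [2, 6, 7]].
After inserting 4: P = [[1, 3, 4], [2, 5, 7], [6]].

The final insertion tableau P = [[1, 3, 4], [2, 5, 7], [6]] has shape [3, 3, 1].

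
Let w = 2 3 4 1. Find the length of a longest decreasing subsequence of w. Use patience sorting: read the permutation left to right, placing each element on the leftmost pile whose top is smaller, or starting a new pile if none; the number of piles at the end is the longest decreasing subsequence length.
2

2: new pile. tops = [2]
3: onto pile 1 (replacing 2). tops = [3]
4: onto pile 1 (replacing 3). tops = [4]
1: new pile. tops = [4, 1]

2 piles, so the longest decreasing subsequence has length 2.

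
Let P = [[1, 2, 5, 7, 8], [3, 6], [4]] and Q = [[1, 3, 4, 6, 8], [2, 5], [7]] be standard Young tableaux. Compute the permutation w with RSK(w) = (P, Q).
4 1 3 6 5 7 2 8

Reverse the RSK construction: for i from n down to 1, find the cell of Q containing i, remove the entry at that cell from P, and reverse-bump it up through P; the value ejected from row 1 is w(i).

Step i=8: Q has 8 at row 1, column 5; remove that cell from P, ejecting 8. So w(8) = 8. P is now [[1, 2, 5, 7], [3, 6], [4]].
Step i=7: Q has 7 at row 3, column 1; remove 4 from row 3 of P and reverse-bump: 4 enters row 2 and ejects 3; 3 enters row 1 and ejects 2. So w(7) = 2. P is now [[1, 3, 5, 7], [4, 6]].
Step i=6: Q has 6 at row 1, column 4; remove that cell from P, ejecting 7. So w(6) = 7. P is now [[1, 3, 5], [4, 6]].
Step i=5: Q has 5 at row 2, column 2; remove 6 from row 2 of P and reverse-bump: 6 enters row 1 and ejects 5. So w(5) = 5. P is now [[1, 3, 6], [4]].
Step i=4: Q has 4 at row 1, column 3; remove that cell from P, ejecting 6. So w(4) = 6. P is now [[1, 3], [4]].
Step i=3: Q has 3 at row 1, column 2; remove that cell from P, ejecting 3. So w(3) = 3. P is now [[1], [4]].
Step i=2: Q has 2 at row 2, column 1; remove 4 from row 2 of P and reverse-bump: 4 enters row 1 and ejects 1. So w(2) = 1. P is now [[4]].
Step i=1: Q has 1 at row 1, column 1; remove that cell from P, ejecting 4. So w(1) = 4. P is now [].

So w = 4 1 3 6 5 7 2 8.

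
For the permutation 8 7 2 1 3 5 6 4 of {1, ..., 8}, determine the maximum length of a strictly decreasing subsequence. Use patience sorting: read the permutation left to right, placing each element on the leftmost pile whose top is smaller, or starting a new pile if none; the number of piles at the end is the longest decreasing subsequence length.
8: new pile. tops = [8]
7: new pile. tops = [8, 7]
2: new pile. tops = [8, 7, 2]
1: new pile. tops = [8, 7, 2, 1]
3: onto pile 3 (replacing 2). tops = [8, 7, 3, 1]
5: onto pile 3 (replacing 3). tops = [8, 7, 5, 1]
6: onto pile 3 (replacing 5). tops = [8, 7, 6, 1]
4: onto pile 4 (replacing 1). tops = [8, 7, 6, 4]

4 piles, so the longest decreasing subsequence has length 4.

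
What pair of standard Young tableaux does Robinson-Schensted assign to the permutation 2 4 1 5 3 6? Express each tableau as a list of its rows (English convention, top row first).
Insert each entry of the permutation into P by Schensted row insertion, recording in Q the position of each new cell.

Insert 2: appended to row 1. P = [[2]], Q = [[1]].
Insert 4: appended to row 1. P = [[2, 4]], Q = [[1, 2]].
Insert 1: 1 bumps 2 from row 1; 2 starts row 2. P = [[1, 4], [2]], Q = [[1, 2], [3]].
Insert 5: appended to row 1. P = [[1, 4, 5], [2]], Q = [[1, 2, 4], [3]].
Insert 3: 3 bumps 4 from row 1; 4 appends to row 2. P = [[1, 3, 5], [2, 4]], Q = [[1, 2, 4], [3, 5]].
Insert 6: appended to row 1. P = [[1, 3, 5, 6], [2, 4]], Q = [[1, 2, 4, 6], [3, 5]].

So P = [[1, 3, 5, 6], [2, 4]], Q = [[1, 2, 4, 6], [3, 5]].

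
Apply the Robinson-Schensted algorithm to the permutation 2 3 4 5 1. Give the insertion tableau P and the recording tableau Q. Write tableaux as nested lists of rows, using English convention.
Insert each entry of the permutation into P by Schensted row insertion, recording in Q the position of each new cell.

Insert 2: appended to row 1. P = [[2]], Q = [[1]].
Insert 3: appended to row 1. P = [[2, 3]], Q = [[1, 2]].
Insert 4: appended to row 1. P = [[2, 3, 4]], Q = [[1, 2, 3]].
Insert 5: appended to row 1. P = [[2, 3, 4, 5]], Q = [[1, 2, 3, 4]].
Insert 1: 1 bumps 2 from row 1; 2 starts row 2. P = [[1, 3, 4, 5], [2]], Q = [[1, 2, 3, 4], [5]].

So P = [[1, 3, 4, 5], [2]], Q = [[1, 2, 3, 4], [5]].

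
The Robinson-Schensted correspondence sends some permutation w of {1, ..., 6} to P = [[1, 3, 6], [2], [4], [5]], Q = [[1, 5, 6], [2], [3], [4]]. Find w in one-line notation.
Reverse RSK: for i = n, n-1, ..., 1, locate i in Q, remove the corresponding corner cell from P, and reverse-bump its entry up through P; the value ejected from row 1 is w(i).

So w = 5 4 2 1 3 6.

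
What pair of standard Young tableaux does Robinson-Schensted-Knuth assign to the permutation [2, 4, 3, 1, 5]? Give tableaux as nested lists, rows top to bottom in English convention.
Insert each entry of the permutation into P by Schensted row insertion, recording in Q the position of each new cell.

Insert 2: appended to row 1. P = [[2]].
Insert 4: appended to row 1. P = [[2, 4]].
Insert 3: 3 bumps 4 from row 1; 4 starts row 2. P = [[2, 3], [4]].
Insert 1: 1 bumps 2 from row 1; 2 bumps 4 from row 2; 4 starts row 3. P = [[1, 3], [2], [4]].
Insert 5: appended to row 1. P = [[1, 3, 5], [2], [4]].

So P = [[1, 3, 5], [2], [4]], Q = [[1, 2, 5], [3], [4]].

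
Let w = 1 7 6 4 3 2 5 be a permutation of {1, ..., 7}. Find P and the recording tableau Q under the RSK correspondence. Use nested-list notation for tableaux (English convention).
P = [[1, 2, 5], [3], [4], [6], [7]], Q = [[1, 2, 7], [3], [4], [5], [6]]

Insert each entry of the permutation into P by Schensted row insertion, recording in Q the position of each new cell.

Insert 1: appended to row 1. P = [[1]].
Insert 7: appended to row 1. P = [[1, 7]].
Insert 6: 6 bumps 7 from row 1; 7 starts row 2. P = [[1, 6], [7]].
Insert 4: 4 bumps 6 from row 1; 6 bumps 7 from row 2; 7 starts row 3. P = [[1, 4], [6], [7]].
Insert 3: 3 bumps 4 from row 1; 4 bumps 6 from row 2; 6 bumps 7 from row 3; 7 starts row 4. P = [[1, 3], [4], [6], [7]].
Insert 2: 2 bumps 3 from row 1; 3 bumps 4 from row 2; 4 bumps 6 from row 3; 6 bumps 7 from row 4; 7 starts row 5. P = [[1, 2], [3], [4], [6], [7]].
Insert 5: appended to row 1. P = [[1, 2, 5], [3], [4], [6], [7]].

So P = [[1, 2, 5], [3], [4], [6], [7]], Q = [[1, 2, 7], [3], [4], [5], [6]].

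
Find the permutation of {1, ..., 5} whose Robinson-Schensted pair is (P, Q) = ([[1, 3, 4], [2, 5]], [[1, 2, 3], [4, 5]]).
Reverse RSK: for i = n, n-1, ..., 1, locate i in Q, remove the corresponding corner cell from P, and reverse-bump its entry up through P; the value ejected from row 1 is w(i).

So w = 2 3 5 1 4.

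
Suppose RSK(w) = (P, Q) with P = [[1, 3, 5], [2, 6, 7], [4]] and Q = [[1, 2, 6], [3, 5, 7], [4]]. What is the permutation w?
4 6 2 1 3 7 5

Reverse the RSK construction: for i from n down to 1, find the cell of Q containing i, remove the entry at that cell from P, and reverse-bump it up through P; the value ejected from row 1 is w(i).

Step i=7: Q has 7 at row 2, column 3; remove 7 from row 2 of P and reverse-bump: 7 enters row 1 and ejects 5. So w(7) = 5. P is now [[1, 3, 7], [2, 6], [4]].
Step i=6: Q has 6 at row 1, column 3; remove that cell from P, ejecting 7. So w(6) = 7. P is now [[1, 3], [2, 6], [4]].
Step i=5: Q has 5 at row 2, column 2; remove 6 from row 2 of P and reverse-bump: 6 enters row 1 and ejects 3. So w(5) = 3. P is now [[1, 6], [2], [4]].
Step i=4: Q has 4 at row 3, column 1; remove 4 from row 3 of P and reverse-bump: 4 enters row 2 and ejects 2; 2 enters row 1 and ejects 1. So w(4) = 1. P is now [[2, 6], [4]].
Step i=3: Q has 3 at row 2, column 1; remove 4 from row 2 of P and reverse-bump: 4 enters row 1 and ejects 2. So w(3) = 2. P is now [[4, 6]].
Step i=2: Q has 2 at row 1, column 2; remove that cell from P, ejecting 6. So w(2) = 6. P is now [[4]].
Step i=1: Q has 1 at row 1, column 1; remove that cell from P, ejecting 4. So w(1) = 4. P is now [].

So w = 4 6 2 1 3 7 5.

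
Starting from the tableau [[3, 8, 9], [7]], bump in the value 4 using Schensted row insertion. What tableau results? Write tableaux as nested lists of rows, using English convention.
In row 1, 4 replaces 8 (the leftmost entry greater than 4); 8 is bumped to row 2. 8 is appended to row 2. The new tableau is [[3, 4, 9], [7, 8]].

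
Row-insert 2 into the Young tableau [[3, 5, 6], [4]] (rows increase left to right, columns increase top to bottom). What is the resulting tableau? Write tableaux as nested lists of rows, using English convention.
[[2, 5, 6], [3], [4]]

In row 1, 2 replaces 3 (the leftmost entry greater than 2); 3 is bumped to row 2. In row 2, 3 replaces 4 (the leftmost entry greater than 3); 4 is bumped to row 3. 4 starts a new row 3. The new tableau is [[2, 5, 6], [3], [4]].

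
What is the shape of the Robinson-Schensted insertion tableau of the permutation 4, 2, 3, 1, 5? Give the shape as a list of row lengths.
Row-insert each entry into an empty tableau.

After inserting 4: P = [[4]].
After inserting 2: P = [[2], [4]].
After inserting 3: P = [[2, 3], [4]].
After inserting 1: P = [[1, 3], [2], [4]].
After inserting 5: P = [[1, 3, 5], [2], [4]].

The final insertion tableau P = [[1, 3, 5], [2], [4]] has shape [3, 1, 1].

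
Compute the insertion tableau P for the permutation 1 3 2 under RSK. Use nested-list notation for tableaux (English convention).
After inserting 1: P = [[1]].
After inserting 3: P = [[1, 3]].
After inserting 2: P = [[1, 2], [3]].

So P = [[1, 2], [3]].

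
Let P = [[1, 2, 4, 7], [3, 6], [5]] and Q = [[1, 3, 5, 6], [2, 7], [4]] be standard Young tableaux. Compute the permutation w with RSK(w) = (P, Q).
Reverse the RSK construction: for i from n down to 1, find the cell of Q containing i, remove the entry at that cell from P, and reverse-bump it up through P; the value ejected from row 1 is w(i).

Step i=7: Q has 7 at row 2, column 2; remove 6 from row 2 of P and reverse-bump: 6 enters row 1 and ejects 4. So w(7) = 4. P is now [[1, 2, 6, 7], [3], [5]].
Step i=6: Q has 6 at row 1, column 4; remove that cell from P, ejecting 7. So w(6) = 7. P is now [[1, 2, 6], [3], [5]].
Step i=5: Q has 5 at row 1, column 3; remove that cell from P, ejecting 6. So w(5) = 6. P is now [[1, 2], [3], [5]].
Step i=4: Q has 4 at row 3, column 1; remove 5 from row 3 of P and reverse-bump: 5 enters row 2 and ejects 3; 3 enters row 1 and ejects 2. So w(4) = 2. P is now [[1, 3], [5]].
Step i=3: Q has 3 at row 1, column 2; remove that cell from P, ejecting 3. So w(3) = 3. P is now [[1], [5]].
Step i=2: Q has 2 at row 2, column 1; remove 5 from row 2 of P and reverse-bump: 5 enters row 1 and ejects 1. So w(2) = 1. P is now [[5]].
Step i=1: Q has 1 at row 1, column 1; remove that cell from P, ejecting 5. So w(1) = 5. P is now [].

So w = 5 1 3 2 6 7 4.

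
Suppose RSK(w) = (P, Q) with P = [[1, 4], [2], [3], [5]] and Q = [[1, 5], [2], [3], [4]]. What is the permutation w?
5 3 2 1 4

Reverse RSK: for i = n, n-1, ..., 1, locate i in Q, remove the corresponding corner cell from P, and reverse-bump its entry up through P; the value ejected from row 1 is w(i).

So w = 5 3 2 1 4.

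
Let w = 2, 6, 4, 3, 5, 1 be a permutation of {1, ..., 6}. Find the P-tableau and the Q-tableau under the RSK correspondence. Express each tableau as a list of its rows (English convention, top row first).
P = [[1, 3, 5], [2], [4], [6]], Q = [[1, 2, 5], [3], [4], [6]]

Insert each entry of the permutation into P by Schensted row insertion, recording in Q the position of each new cell.

After inserting 2: P = [[2]].
After inserting 6: P = [[2, 6]].
After inserting 4: P = [[2, 4], [6]].
After inserting 3: P = [[2, 3], [4], [6]].
After inserting 5: P = [[2, 3, 5], [4], [6]].
After inserting 1: P = [[1, 3, 5], [2], [4], [6]].

So P = [[1, 3, 5], [2], [4], [6]], Q = [[1, 2, 5], [3], [4], [6]].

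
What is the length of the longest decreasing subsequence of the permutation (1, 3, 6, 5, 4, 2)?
4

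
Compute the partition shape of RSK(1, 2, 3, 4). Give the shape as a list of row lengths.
[4]

RSK row insertion gives P = [[1, 2, 3, 4]], which has shape [4].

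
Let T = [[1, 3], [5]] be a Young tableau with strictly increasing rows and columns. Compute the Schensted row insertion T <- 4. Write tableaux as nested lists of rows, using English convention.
4 is larger than every entry of row 1, so it is appended to row 1. The new tableau is [[1, 3, 4], [5]].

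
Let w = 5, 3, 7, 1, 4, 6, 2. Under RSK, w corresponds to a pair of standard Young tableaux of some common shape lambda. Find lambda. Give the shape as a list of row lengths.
[3, 2, 2]

RSK row insertion gives P = [[1, 2, 6], [3, 4], [5, 7]], which has shape [3, 2, 2].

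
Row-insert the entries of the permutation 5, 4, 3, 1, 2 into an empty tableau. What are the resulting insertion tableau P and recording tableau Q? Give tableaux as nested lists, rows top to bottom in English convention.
P = [[1, 2], [3], [4], [5]], Q = [[1, 5], [2], [3], [4]]

Insert each entry of the permutation into P by Schensted row insertion, recording in Q the position of each new cell.

Insert 5: appended to row 1. P = [[5]].
Insert 4: 4 bumps 5 from row 1; 5 starts row 2. P = [[4], [5]].
Insert 3: 3 bumps 4 from row 1; 4 bumps 5 from row 2; 5 starts row 3. P = [[3], [4], [5]].
Insert 1: 1 bumps 3 from row 1; 3 bumps 4 from row 2; 4 bumps 5 from row 3; 5 starts row 4. P = [[1], [3], [4], [5]].
Insert 2: appended to row 1. P = [[1, 2], [3], [4], [5]].

So P = [[1, 2], [3], [4], [5]], Q = [[1, 5], [2], [3], [4]].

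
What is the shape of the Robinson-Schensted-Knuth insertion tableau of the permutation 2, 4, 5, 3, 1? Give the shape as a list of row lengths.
Row-insert each entry into an empty tableau.

After inserting 2: P = [[2]].
After inserting 4: P = [[2, 4]].
After inserting 5: P = [[2, 4, 5]].
After inserting 3: P = [[2, 3, 5], [4]].
After inserting 1: P = [[1, 3, 5], [2], [4]].

The final insertion tableau P = [[1, 3, 5], [2], [4]] has shape [3, 1, 1].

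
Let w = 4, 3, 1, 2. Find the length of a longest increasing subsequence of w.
2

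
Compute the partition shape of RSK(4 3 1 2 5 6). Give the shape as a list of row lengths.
Row-insert each entry into an empty tableau.

After inserting 4: P = [[4]].
After inserting 3: P = [[3], [4]].
After inserting 1: P = [[1], [3], [4]].
After inserting 2: P = [[1, 2], [3], [4]].
After inserting 5: P = [[1, 2, 5], [3], [4]].
After inserting 6: P = [[1, 2, 5, 6], [3], [4]].

The final insertion tableau P = [[1, 2, 5, 6], [3], [4]] has shape [4, 1, 1].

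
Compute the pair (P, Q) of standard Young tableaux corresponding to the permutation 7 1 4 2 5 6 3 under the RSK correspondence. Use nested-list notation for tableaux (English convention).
Insert each entry of the permutation into P by Schensted row insertion, recording in Q the position of each new cell.

Insert 7: appended to row 1. P = [[7]].
Insert 1: 1 bumps 7 from row 1; 7 starts row 2. P = [[1], [7]].
Insert 4: appended to row 1. P = [[1, 4], [7]].
Insert 2: 2 bumps 4 from row 1; 4 bumps 7 from row 2; 7 starts row 3. P = [[1, 2], [4], [7]].
Insert 5: appended to row 1. P = [[1, 2, 5], [4], [7]].
Insert 6: appended to row 1. P = [[1, 2, 5, 6], [4], [7]].
Insert 3: 3 bumps 5 from row 1; 5 appends to row 2. P = [[1, 2, 3, 6], [4, 5], [7]].

So P = [[1, 2, 3, 6], [4, 5], [7]], Q = [[1, 3, 5, 6], [2, 7], [4]].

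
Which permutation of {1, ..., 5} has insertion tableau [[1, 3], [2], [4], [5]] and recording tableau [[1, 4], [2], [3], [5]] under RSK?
5 4 2 3 1

Reverse the RSK construction: for i from n down to 1, find the cell of Q containing i, remove the entry at that cell from P, and reverse-bump it up through P; the value ejected from row 1 is w(i).

Step i=5: Q has 5 at row 4, column 1; remove 5 from row 4 of P and reverse-bump: 5 enters row 3 and ejects 4; 4 enters row 2 and ejects 2; 2 enters row 1 and ejects 1. So w(5) = 1. P is now [[2, 3], [4], [5]].
Step i=4: Q has 4 at row 1, column 2; remove that cell from P, ejecting 3. So w(4) = 3. P is now [[2], [4], [5]].
Step i=3: Q has 3 at row 3, column 1; remove 5 from row 3 of P and reverse-bump: 5 enters row 2 and ejects 4; 4 enters row 1 and ejects 2. So w(3) = 2. P is now [[4], [5]].
Step i=2: Q has 2 at row 2, column 1; remove 5 from row 2 of P and reverse-bump: 5 enters row 1 and ejects 4. So w(2) = 4. P is now [[5]].
Step i=1: Q has 1 at row 1, column 1; remove that cell from P, ejecting 5. So w(1) = 5. P is now [].

So w = 5 4 2 3 1.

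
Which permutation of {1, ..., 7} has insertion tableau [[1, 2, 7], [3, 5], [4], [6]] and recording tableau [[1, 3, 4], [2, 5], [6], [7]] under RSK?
4 1 6 7 5 3 2

Reverse the RSK construction: for i from n down to 1, find the cell of Q containing i, remove the entry at that cell from P, and reverse-bump it up through P; the value ejected from row 1 is w(i).

Step i=7: Q has 7 at row 4, column 1; remove 6 from row 4 of P and reverse-bump: 6 enters row 3 and ejects 4; 4 enters row 2 and ejects 3; 3 enters row 1 and ejects 2. So w(7) = 2. P is now [[1, 3, 7], [4, 5], [6]].
Step i=6: Q has 6 at row 3, column 1; remove 6 from row 3 of P and reverse-bump: 6 enters row 2 and ejects 5; 5 enters row 1 and ejects 3. So w(6) = 3. P is now [[1, 5, 7], [4, 6]].
Step i=5: Q has 5 at row 2, column 2; remove 6 from row 2 of P and reverse-bump: 6 enters row 1 and ejects 5. So w(5) = 5. P is now [[1, 6, 7], [4]].
Step i=4: Q has 4 at row 1, column 3; remove that cell from P, ejecting 7. So w(4) = 7. P is now [[1, 6], [4]].
Step i=3: Q has 3 at row 1, column 2; remove that cell from P, ejecting 6. So w(3) = 6. P is now [[1], [4]].
Step i=2: Q has 2 at row 2, column 1; remove 4 from row 2 of P and reverse-bump: 4 enters row 1 and ejects 1. So w(2) = 1. P is now [[4]].
Step i=1: Q has 1 at row 1, column 1; remove that cell from P, ejecting 4. So w(1) = 4. P is now [].

So w = 4 1 6 7 5 3 2.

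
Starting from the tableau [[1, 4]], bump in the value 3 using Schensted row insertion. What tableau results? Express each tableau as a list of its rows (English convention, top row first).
In row 1, 3 replaces 4 (the leftmost entry greater than 3); 4 is bumped to row 2. 4 starts a new row 2. The new tableau is [[1, 3], [4]].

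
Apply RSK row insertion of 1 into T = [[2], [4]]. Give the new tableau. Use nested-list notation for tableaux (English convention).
[[1], [2], [4]]

In row 1, 1 replaces 2 (the leftmost entry greater than 1); 2 is bumped to row 2. In row 2, 2 replaces 4 (the leftmost entry greater than 2); 4 is bumped to row 3. 4 starts a new row 3. The new tableau is [[1], [2], [4]].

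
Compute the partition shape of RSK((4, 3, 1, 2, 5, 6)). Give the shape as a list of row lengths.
[4, 1, 1]

Row-insert each entry into an empty tableau.

After inserting 4: P = [[4]].
After inserting 3: P = [[3], [4]].
After inserting 1: P = [[1], [3], [4]].
After inserting 2: P = [[1, 2], [3], [4]].
After inserting 5: P = [[1, 2, 5], [3], [4]].
After inserting 6: P = [[1, 2, 5, 6], [3], [4]].

The final insertion tableau P = [[1, 2, 5, 6], [3], [4]] has shape [4, 1, 1].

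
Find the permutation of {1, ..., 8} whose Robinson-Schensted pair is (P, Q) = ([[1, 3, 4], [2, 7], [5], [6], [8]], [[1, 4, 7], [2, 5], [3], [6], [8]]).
8 6 2 7 5 3 4 1

Reverse the RSK construction: for i from n down to 1, find the cell of Q containing i, remove the entry at that cell from P, and reverse-bump it up through P; the value ejected from row 1 is w(i).

Step i=8: Q has 8 at row 5, column 1; remove 8 from row 5 of P and reverse-bump: 8 enters row 4 and ejects 6; 6 enters row 3 and ejects 5; 5 enters row 2 and ejects 2; 2 enters row 1 and ejects 1. So w(8) = 1. P is now [[2, 3, 4], [5, 7], [6], [8]].
Step i=7: Q has 7 at row 1, column 3; remove that cell from P, ejecting 4. So w(7) = 4. P is now [[2, 3], [5, 7], [6], [8]].
Step i=6: Q has 6 at row 4, column 1; remove 8 from row 4 of P and reverse-bump: 8 enters row 3 and ejects 6; 6 enters row 2 and ejects 5; 5 enters row 1 and ejects 3. So w(6) = 3. P is now [[2, 5], [6, 7], [8]].
Step i=5: Q has 5 at row 2, column 2; remove 7 from row 2 of P and reverse-bump: 7 enters row 1 and ejects 5. So w(5) = 5. P is now [[2, 7], [6], [8]].
Step i=4: Q has 4 at row 1, column 2; remove that cell from P, ejecting 7. So w(4) = 7. P is now [[2], [6], [8]].
Step i=3: Q has 3 at row 3, column 1; remove 8 from row 3 of P and reverse-bump: 8 enters row 2 and ejects 6; 6 enters row 1 and ejects 2. So w(3) = 2. P is now [[6], [8]].
Step i=2: Q has 2 at row 2, column 1; remove 8 from row 2 of P and reverse-bump: 8 enters row 1 and ejects 6. So w(2) = 6. P is now [[8]].
Step i=1: Q has 1 at row 1, column 1; remove that cell from P, ejecting 8. So w(1) = 8. P is now [].

So w = 8 6 2 7 5 3 4 1.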